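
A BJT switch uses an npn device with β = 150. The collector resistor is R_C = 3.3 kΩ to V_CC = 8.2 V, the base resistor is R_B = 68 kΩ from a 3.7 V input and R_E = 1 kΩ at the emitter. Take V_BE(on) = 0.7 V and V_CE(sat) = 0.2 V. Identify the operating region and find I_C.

Assume active: I_B = (3.7 − 0.7)/(68 + 151×1) = 0.0137 mA, I_C = β·I_B = 2.05 mA.
Then V_CE = 8.2 − 2.05×3.3 − 2.07×1 = -0.649 V < 0.2 V — the active assumption fails.
Re-solve with V_CE = 0.2 V. KCL at the emitter: V_E/R_E = (V_BB−0.7−V_E)/R_B + (V_CC−0.2−V_E)/R_C, giving V_E = 1.87 V.
I_C = (V_CC − 0.2 − V_E)/R_C = (8 − 1.87)/3.3 = 1.86 mA.
Check: I_B = (3 − 1.87)/68 = 0.0166 mA, and β·I_B = 2.49 mA > I_C, confirming saturation.

saturation; I_C ≈ 1.9 mA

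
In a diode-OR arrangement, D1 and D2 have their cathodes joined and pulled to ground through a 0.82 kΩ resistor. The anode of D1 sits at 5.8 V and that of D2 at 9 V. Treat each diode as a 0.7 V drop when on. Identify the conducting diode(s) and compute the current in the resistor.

Only D2 conducts; I_R ≈ 10 mA

Assume both conduct. Then node N would need to be at both 5.8−0.7 = 5.1 V and 9−0.7 = 8.3 V, which is impossible.
Assume only D2 conducts: V_N = 9 − 0.7 = 8.3 V, so I_R = 8.3/0.82 = 10.1 mA.
Check D1: its anode-to-cathode voltage is 5.8 − 8.3 = -2.5 V < 0.7 V, so it is off. The assumption is consistent.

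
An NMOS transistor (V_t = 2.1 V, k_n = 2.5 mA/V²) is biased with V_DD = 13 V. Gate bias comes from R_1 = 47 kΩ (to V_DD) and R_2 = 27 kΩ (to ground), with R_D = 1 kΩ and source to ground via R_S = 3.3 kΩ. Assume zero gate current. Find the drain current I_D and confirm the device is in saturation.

V_G = V_DD·R_2/(R_1+R_2) = 13×27/74 = 4.74 V.
Assume saturation: I_D = (k_n/2)(V_GS − V_t)² with V_GS = V_G − I_D·R_S = 4.74 − 3.3·I_D.
Substituting gives 13.6·I_D² − 22.8·I_D + 8.73 = 0, with roots I_D = 0.592 or 1.08 mA.
The root I_D = 1.08 mA gives V_GS = 1.17 V ≤ V_t, so take I_D = 0.592 mA.
Then V_GS = 2.79 V and V_DS = V_DD − I_D(R_D+R_S) = 13 − 0.592×4.3 = 10.5 V.
Saturation requires V_DS ≥ V_GS − V_t = 0.688 V; 10.5 ≥ 0.688 ✓.

I_D ≈ 0.59 mA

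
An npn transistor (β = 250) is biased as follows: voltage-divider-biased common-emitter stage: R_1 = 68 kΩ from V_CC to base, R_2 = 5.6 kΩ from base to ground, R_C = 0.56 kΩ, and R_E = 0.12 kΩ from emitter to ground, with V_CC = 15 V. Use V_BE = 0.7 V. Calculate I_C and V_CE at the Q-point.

I_C ≈ 3.1 mA, V_CE ≈ 13 V

Thevenize the base divider: V_Th = V_CC·R_2/(R_1+R_2) = 15×5.6/73.6 = 1.14 V, R_Th = R_1‖R_2 = 5.17 kΩ.
Base-emitter loop: V_Th = I_B·R_Th + V_BE + (β+1)I_B·R_E, so I_B = (1.14 − 0.7) / (5.17 + 251×0.12) = 0.0125 mA.
I_C = β·I_B = 250×0.0125 = 3.13 mA, and I_E = (β+1)I_B = 3.14 mA.
V_CE = V_CC − I_C·R_C − I_E·R_E = 15 − 3.13×0.56 − 3.14×0.12 = 12.9 V.
V_CE = 12.9 V > 0.2 V confirms active-region operation.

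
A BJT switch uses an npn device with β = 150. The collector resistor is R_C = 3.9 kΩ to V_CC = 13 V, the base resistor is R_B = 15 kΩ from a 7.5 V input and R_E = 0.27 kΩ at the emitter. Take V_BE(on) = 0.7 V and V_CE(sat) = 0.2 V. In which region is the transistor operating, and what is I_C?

saturation; I_C ≈ 3 mA

Assume active: I_B = (7.5 − 0.7)/(15 + 151×0.27) = 0.122 mA, I_C = β·I_B = 18.3 mA.
Then V_CE = 13 − 18.3×3.9 − 18.4×0.27 = -63.3 V < 0.2 V — the active assumption fails.
Re-solve with V_CE = 0.2 V. KCL at the emitter: V_E/R_E = (V_BB−0.7−V_E)/R_B + (V_CC−0.2−V_E)/R_C, giving V_E = 0.928 V.
I_C = (V_CC − 0.2 − V_E)/R_C = (12.8 − 0.928)/3.9 = 3.04 mA.
Check: I_B = (6.8 − 0.928)/15 = 0.391 mA, and β·I_B = 58.7 mA > I_C, confirming saturation.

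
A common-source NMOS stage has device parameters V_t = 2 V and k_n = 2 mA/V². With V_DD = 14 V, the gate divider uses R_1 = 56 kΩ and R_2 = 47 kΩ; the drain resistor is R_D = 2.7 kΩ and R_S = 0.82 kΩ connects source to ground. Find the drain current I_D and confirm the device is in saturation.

I_D ≈ 3.2 mA

V_G = V_DD·R_2/(R_1+R_2) = 14×47/103 = 6.39 V.
Assume saturation: I_D = (k_n/2)(V_GS − V_t)² with V_GS = V_G − I_D·R_S = 6.39 − 0.82·I_D.
Substituting gives 0.672·I_D² − 8.2·I_D + 19.3 = 0, with roots I_D = 3.18 or 9.01 mA.
The root I_D = 9.01 mA gives V_GS = -1 V ≤ V_t, so take I_D = 3.18 mA.
Then V_GS = 3.78 V and V_DS = V_DD − I_D(R_D+R_S) = 14 − 3.18×3.52 = 2.81 V.
Saturation requires V_DS ≥ V_GS − V_t = 1.78 V; 2.81 ≥ 1.78 ✓.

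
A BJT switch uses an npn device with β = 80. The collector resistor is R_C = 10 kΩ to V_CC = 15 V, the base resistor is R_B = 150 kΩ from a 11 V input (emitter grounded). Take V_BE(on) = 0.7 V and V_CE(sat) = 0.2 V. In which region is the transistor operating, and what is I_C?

saturation; I_C ≈ 1.5 mA

Assume active: I_B = (11 − 0.7)/150 = 0.0687 mA, giving I_C = β·I_B = 5.49 mA.
But then V_CE = 15 − 5.49×10 = -39.9 V < V_CE(sat) = 0.2 V — impossible in the active region.
So the transistor is saturated. With V_CE = 0.2 V, I_C = (V_CC − 0.2)/R_C = 14.8/10 = 1.48 mA.
Check: β·I_B = 5.49 mA > I_C = 1.48 mA, confirming saturation.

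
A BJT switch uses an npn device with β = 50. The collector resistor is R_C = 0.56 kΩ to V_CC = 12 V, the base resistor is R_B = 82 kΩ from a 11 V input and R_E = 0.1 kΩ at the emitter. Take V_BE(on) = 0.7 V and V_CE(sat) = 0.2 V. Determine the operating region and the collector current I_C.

active; I_C ≈ 5.9 mA

Assume active. Base-emitter loop: I_B = (V_BB − V_BE)/(R_B + (β+1)R_E) = (11 − 0.7)/(82 + 51×0.1) = 0.118 mA.
I_C = β·I_B = 50×0.118 = 5.91 mA.
V_CE = V_CC − I_C·R_C − I_E·R_E = 12 − 5.91×0.56 − 6.03×0.1 = 8.09 V > V_CE(sat), so the active-region assumption holds.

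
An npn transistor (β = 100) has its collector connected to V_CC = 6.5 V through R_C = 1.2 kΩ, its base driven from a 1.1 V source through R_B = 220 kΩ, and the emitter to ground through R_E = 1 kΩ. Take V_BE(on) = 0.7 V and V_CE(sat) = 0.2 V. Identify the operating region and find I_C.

active; I_C ≈ 0.12 mA

Assume active. Base-emitter loop: I_B = (V_BB − V_BE)/(R_B + (β+1)R_E) = (1.1 − 0.7)/(220 + 101×1) = 0.00125 mA.
I_C = β·I_B = 100×0.00125 = 0.125 mA.
V_CE = V_CC − I_C·R_C − I_E·R_E = 6.5 − 0.125×1.2 − 0.126×1 = 6.22 V > V_CE(sat), so the active-region assumption holds.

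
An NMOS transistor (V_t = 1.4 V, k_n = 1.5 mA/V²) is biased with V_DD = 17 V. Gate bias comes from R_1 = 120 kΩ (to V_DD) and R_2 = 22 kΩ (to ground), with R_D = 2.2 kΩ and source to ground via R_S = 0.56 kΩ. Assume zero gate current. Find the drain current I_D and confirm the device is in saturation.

V_G = V_DD·R_2/(R_1+R_2) = 17×22/142 = 2.63 V.
Assume saturation: I_D = (k_n/2)(V_GS − V_t)² with V_GS = V_G − I_D·R_S = 2.63 − 0.56·I_D.
Substituting gives 0.235·I_D² − 2.04·I_D + 1.14 = 0, with roots I_D = 0.603 or 8.06 mA.
The root I_D = 8.06 mA gives V_GS = -1.88 V ≤ V_t, so take I_D = 0.603 mA.
Then V_GS = 2.3 V and V_DS = V_DD − I_D(R_D+R_S) = 17 − 0.603×2.76 = 15.3 V.
Saturation requires V_DS ≥ V_GS − V_t = 0.896 V; 15.3 ≥ 0.896 ✓.

I_D ≈ 0.6 mA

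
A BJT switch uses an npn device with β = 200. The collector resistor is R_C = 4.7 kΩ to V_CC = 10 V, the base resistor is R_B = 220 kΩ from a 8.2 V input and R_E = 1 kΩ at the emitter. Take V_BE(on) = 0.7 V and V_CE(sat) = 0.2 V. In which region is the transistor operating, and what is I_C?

Assume active: I_B = (8.2 − 0.7)/(220 + 201×1) = 0.0178 mA, I_C = β·I_B = 3.56 mA.
Then V_CE = 10 − 3.56×4.7 − 3.58×1 = -10.3 V < 0.2 V — the active assumption fails.
Re-solve with V_CE = 0.2 V. KCL at the emitter: V_E/R_E = (V_BB−0.7−V_E)/R_B + (V_CC−0.2−V_E)/R_C, giving V_E = 1.74 V.
I_C = (V_CC − 0.2 − V_E)/R_C = (9.8 − 1.74)/4.7 = 1.71 mA.
Check: I_B = (7.5 − 1.74)/220 = 0.0262 mA, and β·I_B = 5.24 mA > I_C, confirming saturation.

saturation; I_C ≈ 1.7 mA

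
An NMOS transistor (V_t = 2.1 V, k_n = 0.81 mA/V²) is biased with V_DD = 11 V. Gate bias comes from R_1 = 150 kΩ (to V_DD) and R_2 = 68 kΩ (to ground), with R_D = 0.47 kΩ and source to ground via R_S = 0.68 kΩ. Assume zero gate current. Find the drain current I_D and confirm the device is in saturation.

V_G = V_DD·R_2/(R_1+R_2) = 11×68/218 = 3.43 V.
Assume saturation: I_D = (k_n/2)(V_GS − V_t)² with V_GS = V_G − I_D·R_S = 3.43 − 0.68·I_D.
Substituting gives 0.187·I_D² − 1.73·I_D + 0.718 = 0, with roots I_D = 0.434 or 8.82 mA.
The root I_D = 8.82 mA gives V_GS = -2.57 V ≤ V_t, so take I_D = 0.434 mA.
Then V_GS = 3.14 V and V_DS = V_DD − I_D(R_D+R_S) = 11 − 0.434×1.15 = 10.5 V.
Saturation requires V_DS ≥ V_GS − V_t = 1.04 V; 10.5 ≥ 1.04 ✓.

I_D ≈ 0.43 mA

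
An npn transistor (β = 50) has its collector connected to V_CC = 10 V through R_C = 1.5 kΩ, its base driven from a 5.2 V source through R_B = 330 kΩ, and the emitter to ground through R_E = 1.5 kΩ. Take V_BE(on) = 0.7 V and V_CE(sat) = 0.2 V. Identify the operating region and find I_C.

active; I_C ≈ 0.55 mA

Assume active. Base-emitter loop: I_B = (V_BB − V_BE)/(R_B + (β+1)R_E) = (5.2 − 0.7)/(330 + 51×1.5) = 0.0111 mA.
I_C = β·I_B = 50×0.0111 = 0.554 mA.
V_CE = V_CC − I_C·R_C − I_E·R_E = 10 − 0.554×1.5 − 0.565×1.5 = 8.32 V > V_CE(sat), so the active-region assumption holds.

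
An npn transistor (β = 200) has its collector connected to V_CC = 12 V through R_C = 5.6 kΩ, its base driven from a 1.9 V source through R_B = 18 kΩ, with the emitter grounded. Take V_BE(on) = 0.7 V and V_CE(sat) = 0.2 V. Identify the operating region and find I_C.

Assume active: I_B = (1.9 − 0.7)/18 = 0.0667 mA, giving I_C = β·I_B = 13.3 mA.
But then V_CE = 12 − 13.3×5.6 = -62.7 V < V_CE(sat) = 0.2 V — impossible in the active region.
So the transistor is saturated. With V_CE = 0.2 V, I_C = (V_CC − 0.2)/R_C = 11.8/5.6 = 2.11 mA.
Check: β·I_B = 13.3 mA > I_C = 2.11 mA, confirming saturation.

saturation; I_C ≈ 2.1 mA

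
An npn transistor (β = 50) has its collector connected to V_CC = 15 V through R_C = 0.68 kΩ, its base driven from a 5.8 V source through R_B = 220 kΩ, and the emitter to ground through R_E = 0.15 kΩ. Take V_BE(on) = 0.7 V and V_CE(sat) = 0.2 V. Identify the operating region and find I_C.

active; I_C ≈ 1.1 mA

Assume active. Base-emitter loop: I_B = (V_BB − V_BE)/(R_B + (β+1)R_E) = (5.8 − 0.7)/(220 + 51×0.15) = 0.0224 mA.
I_C = β·I_B = 50×0.0224 = 1.12 mA.
V_CE = V_CC − I_C·R_C − I_E·R_E = 15 − 1.12×0.68 − 1.14×0.15 = 14.1 V > V_CE(sat), so the active-region assumption holds.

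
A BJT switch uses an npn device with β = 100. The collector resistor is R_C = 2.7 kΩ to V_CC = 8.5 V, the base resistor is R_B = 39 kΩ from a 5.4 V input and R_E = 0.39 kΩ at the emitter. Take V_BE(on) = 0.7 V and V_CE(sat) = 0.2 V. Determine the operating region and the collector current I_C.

Assume active: I_B = (5.4 − 0.7)/(39 + 101×0.39) = 0.06 mA, I_C = β·I_B = 6 mA.
Then V_CE = 8.5 − 6×2.7 − 6.06×0.39 = -10 V < 0.2 V — the active assumption fails.
Re-solve with V_CE = 0.2 V. KCL at the emitter: V_E/R_E = (V_BB−0.7−V_E)/R_B + (V_CC−0.2−V_E)/R_C, giving V_E = 1.08 V.
I_C = (V_CC − 0.2 − V_E)/R_C = (8.3 − 1.08)/2.7 = 2.67 mA.
Check: I_B = (4.7 − 1.08)/39 = 0.0928 mA, and β·I_B = 9.28 mA > I_C, confirming saturation.

saturation; I_C ≈ 2.7 mA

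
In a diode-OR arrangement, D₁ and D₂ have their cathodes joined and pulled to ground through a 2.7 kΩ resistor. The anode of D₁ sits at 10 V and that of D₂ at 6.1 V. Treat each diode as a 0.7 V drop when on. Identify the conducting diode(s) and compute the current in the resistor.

Assume both conduct. Then node N would need to be at both 10−0.7 = 9.3 V and 6.1−0.7 = 5.4 V, which is impossible.
Assume only D₁ conducts: V_N = 10 − 0.7 = 9.3 V, so I_R = 9.3/2.7 = 3.44 mA.
Check D₂: its anode-to-cathode voltage is 6.1 − 9.3 = -3.2 V < 0.7 V, so it is off. The assumption is consistent.

Only D₁ conducts; I_R ≈ 3.4 mA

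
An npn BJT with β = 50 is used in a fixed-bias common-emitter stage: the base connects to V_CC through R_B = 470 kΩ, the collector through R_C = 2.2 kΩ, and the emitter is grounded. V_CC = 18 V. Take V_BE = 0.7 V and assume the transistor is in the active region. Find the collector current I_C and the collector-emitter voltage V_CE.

I_C ≈ 1.8 mA, V_CE ≈ 14 V

Base loop: V_CC = I_B·R_B + V_BE, so I_B = (18 − 0.7)/470 kΩ = 0.0368 mA.
In the active region I_C = β·I_B = 50 × 0.0368 = 1.84 mA.
Collector loop: V_CE = V_CC − I_C·R_C = 18 − 1.84×2.2 = 14 V.
Since V_CE = 14 V > V_CE(sat) ≈ 0.2 V, the transistor is in the active region as assumed.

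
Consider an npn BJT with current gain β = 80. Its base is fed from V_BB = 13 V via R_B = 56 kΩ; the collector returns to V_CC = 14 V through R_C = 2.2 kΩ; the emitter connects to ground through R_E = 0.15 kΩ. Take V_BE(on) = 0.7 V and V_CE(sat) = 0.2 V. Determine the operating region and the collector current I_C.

saturation; I_C ≈ 5.9 mA

Assume active: I_B = (13 − 0.7)/(56 + 81×0.15) = 0.18 mA, I_C = β·I_B = 14.4 mA.
Then V_CE = 14 − 14.4×2.2 − 14.6×0.15 = -20 V < 0.2 V — the active assumption fails.
Re-solve with V_CE = 0.2 V. KCL at the emitter: V_E/R_E = (V_BB−0.7−V_E)/R_B + (V_CC−0.2−V_E)/R_C, giving V_E = 0.909 V.
I_C = (V_CC − 0.2 − V_E)/R_C = (13.8 − 0.909)/2.2 = 5.86 mA.
Check: I_B = (12.3 − 0.909)/56 = 0.203 mA, and β·I_B = 16.3 mA > I_C, confirming saturation.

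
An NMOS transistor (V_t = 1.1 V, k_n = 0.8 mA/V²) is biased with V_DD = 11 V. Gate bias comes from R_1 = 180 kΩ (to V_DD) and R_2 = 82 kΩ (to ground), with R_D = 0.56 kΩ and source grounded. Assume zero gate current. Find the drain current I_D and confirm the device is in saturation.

V_G = V_DD·R_2/(R_1+R_2) = 11×82/262 = 3.44 V. With the source grounded, V_GS = V_G = 3.44 V.
Assume saturation: I_D = (k_n/2)(V_GS − V_t)² = (0.8/2)×(3.44 − 1.1)² = 0.4×2.34² = 2.2 mA.
V_DS = V_DD − I_D·R_D = 11 − 2.2×0.56 = 9.77 V.
Saturation requires V_DS ≥ V_GS − V_t = 2.34 V; 9.77 ≥ 2.34 ✓.

I_D ≈ 2.2 mA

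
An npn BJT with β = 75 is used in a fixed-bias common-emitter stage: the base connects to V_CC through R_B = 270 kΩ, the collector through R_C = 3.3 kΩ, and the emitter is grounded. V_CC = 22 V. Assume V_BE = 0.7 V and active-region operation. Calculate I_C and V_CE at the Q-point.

Base loop: V_CC = I_B·R_B + V_BE, so I_B = (22 − 0.7)/270 kΩ = 0.0789 mA.
In the active region I_C = β·I_B = 75 × 0.0789 = 5.92 mA.
Collector loop: V_CE = V_CC − I_C·R_C = 22 − 5.92×3.3 = 2.48 V.
Since V_CE = 2.48 V > V_CE(sat) ≈ 0.2 V, the transistor is in the active region as assumed.

I_C ≈ 5.9 mA, V_CE ≈ 2.5 V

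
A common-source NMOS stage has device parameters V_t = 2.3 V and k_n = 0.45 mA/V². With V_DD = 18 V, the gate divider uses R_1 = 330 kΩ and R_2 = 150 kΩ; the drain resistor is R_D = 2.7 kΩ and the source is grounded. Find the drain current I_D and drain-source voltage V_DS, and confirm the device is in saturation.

I_D ≈ 2.5 mA, V_DS ≈ 11 V

V_G = V_DD·R_2/(R_1+R_2) = 18×150/480 = 5.62 V. With the source grounded, V_GS = V_G = 5.62 V.
Assume saturation: I_D = (k_n/2)(V_GS − V_t)² = (0.45/2)×(5.62 − 2.3)² = 0.225×3.33² = 2.49 mA.
V_DS = V_DD − I_D·R_D = 18 − 2.49×2.7 = 11.3 V.
Saturation requires V_DS ≥ V_GS − V_t = 3.33 V; 11.3 ≥ 3.33 ✓.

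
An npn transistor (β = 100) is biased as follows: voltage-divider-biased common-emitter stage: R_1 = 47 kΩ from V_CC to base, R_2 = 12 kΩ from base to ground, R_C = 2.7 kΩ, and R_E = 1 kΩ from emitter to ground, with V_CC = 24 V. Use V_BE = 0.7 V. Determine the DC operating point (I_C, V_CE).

I_C ≈ 3.8 mA, V_CE ≈ 10 V

Thevenize the base divider: V_Th = V_CC·R_2/(R_1+R_2) = 24×12/59 = 4.88 V, R_Th = R_1‖R_2 = 9.56 kΩ.
Base-emitter loop: V_Th = I_B·R_Th + V_BE + (β+1)I_B·R_E, so I_B = (4.88 − 0.7) / (9.56 + 101×1) = 0.0378 mA.
I_C = β·I_B = 100×0.0378 = 3.78 mA, and I_E = (β+1)I_B = 3.82 mA.
V_CE = V_CC − I_C·R_C − I_E·R_E = 24 − 3.78×2.7 − 3.82×1 = 9.97 V.
V_CE = 9.97 V > 0.2 V confirms active-region operation.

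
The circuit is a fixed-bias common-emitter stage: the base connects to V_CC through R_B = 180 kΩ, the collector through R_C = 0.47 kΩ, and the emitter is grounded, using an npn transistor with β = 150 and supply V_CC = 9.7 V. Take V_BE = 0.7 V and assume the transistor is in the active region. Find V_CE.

Base loop: V_CC = I_B·R_B + V_BE, so I_B = (9.7 − 0.7)/180 kΩ = 0.05 mA.
In the active region I_C = β·I_B = 150 × 0.05 = 7.5 mA.
Collector loop: V_CE = V_CC − I_C·R_C = 9.7 − 7.5×0.47 = 6.17 V.
Since V_CE = 6.17 V > V_CE(sat) ≈ 0.2 V, the transistor is in the active region as assumed.

V_CE ≈ 6.2 V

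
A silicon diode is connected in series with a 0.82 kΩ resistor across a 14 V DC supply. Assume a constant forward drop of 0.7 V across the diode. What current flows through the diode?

I ≈ 16 mA

KVL around the loop: 14 = V_D + I·R = 0.7 + I × 0.82 kΩ.
So I = (14 − 0.7) / 0.82 kΩ = 13.3 / 0.82 = 16.2 mA.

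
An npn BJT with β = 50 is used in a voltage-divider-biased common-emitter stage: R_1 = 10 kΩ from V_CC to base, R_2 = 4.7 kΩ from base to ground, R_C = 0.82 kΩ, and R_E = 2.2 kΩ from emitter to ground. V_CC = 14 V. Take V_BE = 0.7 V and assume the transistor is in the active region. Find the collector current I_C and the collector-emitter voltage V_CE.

I_C ≈ 1.6 mA, V_CE ≈ 9 V

Thevenize the base divider: V_Th = V_CC·R_2/(R_1+R_2) = 14×4.7/14.7 = 4.48 V, R_Th = R_1‖R_2 = 3.2 kΩ.
Base-emitter loop: V_Th = I_B·R_Th + V_BE + (β+1)I_B·R_E, so I_B = (4.48 − 0.7) / (3.2 + 51×2.2) = 0.0327 mA.
I_C = β·I_B = 50×0.0327 = 1.64 mA, and I_E = (β+1)I_B = 1.67 mA.
V_CE = V_CC − I_C·R_C − I_E·R_E = 14 − 1.64×0.82 − 1.67×2.2 = 8.99 V.
V_CE = 8.99 V > 0.2 V confirms active-region operation.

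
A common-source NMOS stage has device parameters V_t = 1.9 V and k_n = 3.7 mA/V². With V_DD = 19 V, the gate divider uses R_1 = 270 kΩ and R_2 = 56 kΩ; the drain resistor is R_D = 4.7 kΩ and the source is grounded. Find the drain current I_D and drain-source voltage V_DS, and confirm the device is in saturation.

V_G = V_DD·R_2/(R_1+R_2) = 19×56/326 = 3.26 V. With the source grounded, V_GS = V_G = 3.26 V.
Assume saturation: I_D = (k_n/2)(V_GS − V_t)² = (3.7/2)×(3.26 − 1.9)² = 1.85×1.36² = 3.44 mA.
V_DS = V_DD − I_D·R_D = 19 − 3.44×4.7 = 2.83 V.
Saturation requires V_DS ≥ V_GS − V_t = 1.36 V; 2.83 ≥ 1.36 ✓.

I_D ≈ 3.4 mA, V_DS ≈ 2.8 V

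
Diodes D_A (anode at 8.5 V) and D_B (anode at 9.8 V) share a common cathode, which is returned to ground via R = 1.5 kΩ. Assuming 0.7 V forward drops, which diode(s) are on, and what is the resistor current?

Only D_B conducts; I_R ≈ 6.1 mA

Assume both conduct. Then node N would need to be at both 8.5−0.7 = 7.8 V and 9.8−0.7 = 9.1 V, which is impossible.
Assume only D_B conducts: V_N = 9.8 − 0.7 = 9.1 V, so I_R = 9.1/1.5 = 6.07 mA.
Check D_A: its anode-to-cathode voltage is 8.5 − 9.1 = -0.6 V < 0.7 V, so it is off. The assumption is consistent.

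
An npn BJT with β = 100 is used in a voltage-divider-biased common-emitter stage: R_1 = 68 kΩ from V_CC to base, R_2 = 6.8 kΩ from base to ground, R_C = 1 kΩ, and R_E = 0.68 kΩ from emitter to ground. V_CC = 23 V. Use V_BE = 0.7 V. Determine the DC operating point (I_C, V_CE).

I_C ≈ 1.9 mA, V_CE ≈ 20 V

Thevenize the base divider: V_Th = V_CC·R_2/(R_1+R_2) = 23×6.8/74.8 = 2.09 V, R_Th = R_1‖R_2 = 6.18 kΩ.
Base-emitter loop: V_Th = I_B·R_Th + V_BE + (β+1)I_B·R_E, so I_B = (2.09 − 0.7) / (6.18 + 101×0.68) = 0.0186 mA.
I_C = β·I_B = 100×0.0186 = 1.86 mA, and I_E = (β+1)I_B = 1.88 mA.
V_CE = V_CC − I_C·R_C − I_E·R_E = 23 − 1.86×1 − 1.88×0.68 = 19.9 V.
V_CE = 19.9 V > 0.2 V confirms active-region operation.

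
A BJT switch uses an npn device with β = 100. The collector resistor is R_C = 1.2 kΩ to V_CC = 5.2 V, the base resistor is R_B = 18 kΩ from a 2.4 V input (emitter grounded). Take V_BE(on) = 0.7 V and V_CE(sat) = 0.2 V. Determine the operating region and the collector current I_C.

Assume active: I_B = (2.4 − 0.7)/18 = 0.0944 mA, giving I_C = β·I_B = 9.44 mA.
But then V_CE = 5.2 − 9.44×1.2 = -6.13 V < V_CE(sat) = 0.2 V — impossible in the active region.
So the transistor is saturated. With V_CE = 0.2 V, I_C = (V_CC − 0.2)/R_C = 5/1.2 = 4.17 mA.
Check: β·I_B = 9.44 mA > I_C = 4.17 mA, confirming saturation.

saturation; I_C ≈ 4.2 mA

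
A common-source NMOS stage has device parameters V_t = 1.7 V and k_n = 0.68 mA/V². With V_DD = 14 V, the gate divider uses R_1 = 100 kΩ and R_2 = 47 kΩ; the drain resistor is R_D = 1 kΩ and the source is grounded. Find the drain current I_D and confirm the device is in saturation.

V_G = V_DD·R_2/(R_1+R_2) = 14×47/147 = 4.48 V. With the source grounded, V_GS = V_G = 4.48 V.
Assume saturation: I_D = (k_n/2)(V_GS − V_t)² = (0.68/2)×(4.48 − 1.7)² = 0.34×2.78² = 2.62 mA.
V_DS = V_DD − I_D·R_D = 14 − 2.62×1 = 11.4 V.
Saturation requires V_DS ≥ V_GS − V_t = 2.78 V; 11.4 ≥ 2.78 ✓.

I_D ≈ 2.6 mA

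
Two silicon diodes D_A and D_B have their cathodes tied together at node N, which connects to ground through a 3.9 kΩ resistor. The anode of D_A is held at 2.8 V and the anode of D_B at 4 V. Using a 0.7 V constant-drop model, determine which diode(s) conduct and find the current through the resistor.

Only D_B conducts; I_R ≈ 0.85 mA

Assume both conduct. Then node N would need to be at both 2.8−0.7 = 2.1 V and 4−0.7 = 3.3 V, which is impossible.
Assume only D_B conducts: V_N = 4 − 0.7 = 3.3 V, so I_R = 3.3/3.9 = 0.846 mA.
Check D_A: its anode-to-cathode voltage is 2.8 − 3.3 = -0.5 V < 0.7 V, so it is off. The assumption is consistent.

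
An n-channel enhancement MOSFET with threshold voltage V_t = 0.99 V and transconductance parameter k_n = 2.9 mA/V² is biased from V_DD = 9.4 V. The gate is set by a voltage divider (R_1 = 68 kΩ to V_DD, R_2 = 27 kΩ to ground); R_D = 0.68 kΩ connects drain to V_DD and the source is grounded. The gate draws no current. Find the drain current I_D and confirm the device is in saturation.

I_D ≈ 4.1 mA

V_G = V_DD·R_2/(R_1+R_2) = 9.4×27/95 = 2.67 V. With the source grounded, V_GS = V_G = 2.67 V.
Assume saturation: I_D = (k_n/2)(V_GS − V_t)² = (2.9/2)×(2.67 − 0.99)² = 1.45×1.68² = 4.1 mA.
V_DS = V_DD − I_D·R_D = 9.4 − 4.1×0.68 = 6.61 V.
Saturation requires V_DS ≥ V_GS − V_t = 1.68 V; 6.61 ≥ 1.68 ✓.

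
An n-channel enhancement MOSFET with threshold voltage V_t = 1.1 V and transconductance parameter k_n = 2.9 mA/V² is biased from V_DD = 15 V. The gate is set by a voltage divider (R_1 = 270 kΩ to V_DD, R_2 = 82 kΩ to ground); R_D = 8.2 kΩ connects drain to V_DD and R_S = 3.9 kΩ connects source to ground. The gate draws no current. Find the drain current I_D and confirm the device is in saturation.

V_G = V_DD·R_2/(R_1+R_2) = 15×82/352 = 3.49 V.
Assume saturation: I_D = (k_n/2)(V_GS − V_t)² with V_GS = V_G − I_D·R_S = 3.49 − 3.9·I_D.
Substituting gives 22.1·I_D² − 28.1·I_D + 8.31 = 0, with roots I_D = 0.468 or 0.805 mA.
The root I_D = 0.805 mA gives V_GS = 0.355 V ≤ V_t, so take I_D = 0.468 mA.
Then V_GS = 1.67 V and V_DS = V_DD − I_D(R_D+R_S) = 15 − 0.468×12.1 = 9.33 V.
Saturation requires V_DS ≥ V_GS − V_t = 0.568 V; 9.33 ≥ 0.568 ✓.

I_D ≈ 0.47 mA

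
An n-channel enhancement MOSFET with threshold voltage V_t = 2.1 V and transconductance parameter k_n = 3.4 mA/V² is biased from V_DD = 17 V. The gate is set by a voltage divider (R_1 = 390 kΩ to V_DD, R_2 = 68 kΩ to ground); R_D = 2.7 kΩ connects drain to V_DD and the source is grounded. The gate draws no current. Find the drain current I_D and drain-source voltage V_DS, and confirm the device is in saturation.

I_D ≈ 0.31 mA, V_DS ≈ 16 V

V_G = V_DD·R_2/(R_1+R_2) = 17×68/458 = 2.52 V. With the source grounded, V_GS = V_G = 2.52 V.
Assume saturation: I_D = (k_n/2)(V_GS − V_t)² = (3.4/2)×(2.52 − 2.1)² = 1.7×0.424² = 0.306 mA.
V_DS = V_DD − I_D·R_D = 17 − 0.306×2.7 = 16.2 V.
Saturation requires V_DS ≥ V_GS − V_t = 0.424 V; 16.2 ≥ 0.424 ✓.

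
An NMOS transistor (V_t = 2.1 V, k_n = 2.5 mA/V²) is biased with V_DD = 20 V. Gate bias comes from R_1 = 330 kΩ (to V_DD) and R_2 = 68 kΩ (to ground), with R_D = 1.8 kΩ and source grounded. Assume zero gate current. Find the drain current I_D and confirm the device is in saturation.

V_G = V_DD·R_2/(R_1+R_2) = 20×68/398 = 3.42 V. With the source grounded, V_GS = V_G = 3.42 V.
Assume saturation: I_D = (k_n/2)(V_GS − V_t)² = (2.5/2)×(3.42 − 2.1)² = 1.25×1.32² = 2.17 mA.
V_DS = V_DD − I_D·R_D = 20 − 2.17×1.8 = 16.1 V.
Saturation requires V_DS ≥ V_GS − V_t = 1.32 V; 16.1 ≥ 1.32 ✓.

I_D ≈ 2.2 mA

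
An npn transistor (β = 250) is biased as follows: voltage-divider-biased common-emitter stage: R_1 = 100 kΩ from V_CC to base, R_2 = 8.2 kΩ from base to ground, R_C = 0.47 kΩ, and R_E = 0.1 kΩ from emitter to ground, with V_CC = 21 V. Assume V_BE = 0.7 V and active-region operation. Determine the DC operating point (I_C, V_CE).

Thevenize the base divider: V_Th = V_CC·R_2/(R_1+R_2) = 21×8.2/108 = 1.59 V, R_Th = R_1‖R_2 = 7.58 kΩ.
Base-emitter loop: V_Th = I_B·R_Th + V_BE + (β+1)I_B·R_E, so I_B = (1.59 − 0.7) / (7.58 + 251×0.1) = 0.0273 mA.
I_C = β·I_B = 250×0.0273 = 6.82 mA, and I_E = (β+1)I_B = 6.85 mA.
V_CE = V_CC − I_C·R_C − I_E·R_E = 21 − 6.82×0.47 − 6.85×0.1 = 17.1 V.
V_CE = 17.1 V > 0.2 V confirms active-region operation.

I_C ≈ 6.8 mA, V_CE ≈ 17 V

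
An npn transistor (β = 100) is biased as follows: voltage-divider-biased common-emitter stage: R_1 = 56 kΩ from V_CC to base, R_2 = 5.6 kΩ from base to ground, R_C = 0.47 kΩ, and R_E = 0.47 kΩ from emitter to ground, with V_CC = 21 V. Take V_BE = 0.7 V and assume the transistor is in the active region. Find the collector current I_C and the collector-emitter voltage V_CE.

Thevenize the base divider: V_Th = V_CC·R_2/(R_1+R_2) = 21×5.6/61.6 = 1.91 V, R_Th = R_1‖R_2 = 5.09 kΩ.
Base-emitter loop: V_Th = I_B·R_Th + V_BE + (β+1)I_B·R_E, so I_B = (1.91 − 0.7) / (5.09 + 101×0.47) = 0.023 mA.
I_C = β·I_B = 100×0.023 = 2.3 mA, and I_E = (β+1)I_B = 2.32 mA.
V_CE = V_CC − I_C·R_C − I_E·R_E = 21 − 2.3×0.47 − 2.32×0.47 = 18.8 V.
V_CE = 18.8 V > 0.2 V confirms active-region operation.

I_C ≈ 2.3 mA, V_CE ≈ 19 V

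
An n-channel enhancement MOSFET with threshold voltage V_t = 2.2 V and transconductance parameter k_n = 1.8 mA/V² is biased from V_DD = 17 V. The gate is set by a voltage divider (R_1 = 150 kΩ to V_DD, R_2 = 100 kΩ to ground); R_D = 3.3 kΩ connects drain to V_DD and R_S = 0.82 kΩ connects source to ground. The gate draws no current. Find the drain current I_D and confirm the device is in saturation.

V_G = V_DD·R_2/(R_1+R_2) = 17×100/250 = 6.8 V.
Assume saturation: I_D = (k_n/2)(V_GS − V_t)² with V_GS = V_G − I_D·R_S = 6.8 − 0.82·I_D.
Substituting gives 0.605·I_D² − 7.79·I_D + 19 = 0, with roots I_D = 3.28 or 9.59 mA.
The root I_D = 9.59 mA gives V_GS = -1.06 V ≤ V_t, so take I_D = 3.28 mA.
Then V_GS = 4.11 V and V_DS = V_DD − I_D(R_D+R_S) = 17 − 3.28×4.12 = 3.48 V.
Saturation requires V_DS ≥ V_GS − V_t = 1.91 V; 3.48 ≥ 1.91 ✓.

I_D ≈ 3.3 mA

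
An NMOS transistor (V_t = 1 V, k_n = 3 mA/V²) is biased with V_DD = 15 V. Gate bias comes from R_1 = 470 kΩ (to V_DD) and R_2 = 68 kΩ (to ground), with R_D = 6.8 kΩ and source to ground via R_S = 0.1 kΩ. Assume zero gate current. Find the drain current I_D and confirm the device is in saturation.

I_D ≈ 0.96 mA

V_G = V_DD·R_2/(R_1+R_2) = 15×68/538 = 1.9 V.
Assume saturation: I_D = (k_n/2)(V_GS − V_t)² with V_GS = V_G − I_D·R_S = 1.9 − 0.1·I_D.
Substituting gives 0.015·I_D² − 1.27·I_D + 1.2 = 0, with roots I_D = 0.96 or 83.6 mA.
The root I_D = 83.6 mA gives V_GS = -6.47 V ≤ V_t, so take I_D = 0.96 mA.
Then V_GS = 1.8 V and V_DS = V_DD − I_D(R_D+R_S) = 15 − 0.96×6.9 = 8.38 V.
Saturation requires V_DS ≥ V_GS − V_t = 0.8 V; 8.38 ≥ 0.8 ✓.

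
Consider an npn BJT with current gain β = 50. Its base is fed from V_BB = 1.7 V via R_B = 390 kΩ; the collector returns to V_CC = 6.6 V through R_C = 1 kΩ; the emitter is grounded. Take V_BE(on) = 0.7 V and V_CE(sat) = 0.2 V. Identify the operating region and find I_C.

active; I_C ≈ 0.13 mA

Assume active. Base-emitter loop: I_B = (V_BB − V_BE)/R_B = (1.7 − 0.7)/390 = 0.00256 mA.
I_C = β·I_B = 50×0.00256 = 0.128 mA.
V_CE = V_CC − I_C·R_C = 6.6 − 0.128×1 = 6.47 V > V_CE(sat), so the active-region assumption holds.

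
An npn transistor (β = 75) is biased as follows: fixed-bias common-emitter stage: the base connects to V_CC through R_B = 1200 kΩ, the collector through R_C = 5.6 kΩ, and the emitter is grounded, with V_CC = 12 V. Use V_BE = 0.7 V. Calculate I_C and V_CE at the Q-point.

I_C ≈ 0.71 mA, V_CE ≈ 8 V

Base loop: V_CC = I_B·R_B + V_BE, so I_B = (12 − 0.7)/1200 kΩ = 0.00942 mA.
In the active region I_C = β·I_B = 75 × 0.00942 = 0.706 mA.
Collector loop: V_CE = V_CC − I_C·R_C = 12 − 0.706×5.6 = 8.04 V.
Since V_CE = 8.04 V > V_CE(sat) ≈ 0.2 V, the transistor is in the active region as assumed.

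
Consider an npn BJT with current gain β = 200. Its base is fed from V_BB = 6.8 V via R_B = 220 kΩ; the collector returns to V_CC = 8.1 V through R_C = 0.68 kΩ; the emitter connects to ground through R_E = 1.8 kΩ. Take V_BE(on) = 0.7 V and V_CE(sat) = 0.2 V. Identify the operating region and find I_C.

active; I_C ≈ 2.1 mA

Assume active. Base-emitter loop: I_B = (V_BB − V_BE)/(R_B + (β+1)R_E) = (6.8 − 0.7)/(220 + 201×1.8) = 0.0105 mA.
I_C = β·I_B = 200×0.0105 = 2.1 mA.
V_CE = V_CC − I_C·R_C − I_E·R_E = 8.1 − 2.1×0.68 − 2.11×1.8 = 2.88 V > V_CE(sat), so the active-region assumption holds.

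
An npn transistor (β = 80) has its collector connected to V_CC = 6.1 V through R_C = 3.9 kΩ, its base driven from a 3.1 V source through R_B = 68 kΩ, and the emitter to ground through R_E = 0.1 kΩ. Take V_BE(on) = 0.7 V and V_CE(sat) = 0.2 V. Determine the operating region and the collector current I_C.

Assume active: I_B = (3.1 − 0.7)/(68 + 81×0.1) = 0.0315 mA, I_C = β·I_B = 2.52 mA.
Then V_CE = 6.1 − 2.52×3.9 − 2.55×0.1 = -4 V < 0.2 V — the active assumption fails.
Re-solve with V_CE = 0.2 V. KCL at the emitter: V_E/R_E = (V_BB−0.7−V_E)/R_B + (V_CC−0.2−V_E)/R_C, giving V_E = 0.151 V.
I_C = (V_CC − 0.2 − V_E)/R_C = (5.9 − 0.151)/3.9 = 1.47 mA.
Check: I_B = (2.4 − 0.151)/68 = 0.0331 mA, and β·I_B = 2.65 mA > I_C, confirming saturation.

saturation; I_C ≈ 1.5 mA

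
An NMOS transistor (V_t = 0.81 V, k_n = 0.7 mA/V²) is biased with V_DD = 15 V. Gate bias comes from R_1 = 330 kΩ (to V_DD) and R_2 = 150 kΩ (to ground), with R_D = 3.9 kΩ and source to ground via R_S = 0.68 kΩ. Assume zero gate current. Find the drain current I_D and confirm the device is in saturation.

V_G = V_DD·R_2/(R_1+R_2) = 15×150/480 = 4.69 V.
Assume saturation: I_D = (k_n/2)(V_GS − V_t)² with V_GS = V_G − I_D·R_S = 4.69 − 0.68·I_D.
Substituting gives 0.162·I_D² − 2.85·I_D + 5.26 = 0, with roots I_D = 2.1 or 15.5 mA.
The root I_D = 15.5 mA gives V_GS = -5.84 V ≤ V_t, so take I_D = 2.1 mA.
Then V_GS = 3.26 V and V_DS = V_DD − I_D(R_D+R_S) = 15 − 2.1×4.58 = 5.38 V.
Saturation requires V_DS ≥ V_GS − V_t = 2.45 V; 5.38 ≥ 2.45 ✓.

I_D ≈ 2.1 mA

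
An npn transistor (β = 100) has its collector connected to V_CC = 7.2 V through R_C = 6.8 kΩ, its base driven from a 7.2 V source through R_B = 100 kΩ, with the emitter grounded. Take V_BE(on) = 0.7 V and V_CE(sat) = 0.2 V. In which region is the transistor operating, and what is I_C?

saturation; I_C ≈ 1 mA

Assume active: I_B = (7.2 − 0.7)/100 = 0.065 mA, giving I_C = β·I_B = 6.5 mA.
But then V_CE = 7.2 − 6.5×6.8 = -37 V < V_CE(sat) = 0.2 V — impossible in the active region.
So the transistor is saturated. With V_CE = 0.2 V, I_C = (V_CC − 0.2)/R_C = 7/6.8 = 1.03 mA.
Check: β·I_B = 6.5 mA > I_C = 1.03 mA, confirming saturation.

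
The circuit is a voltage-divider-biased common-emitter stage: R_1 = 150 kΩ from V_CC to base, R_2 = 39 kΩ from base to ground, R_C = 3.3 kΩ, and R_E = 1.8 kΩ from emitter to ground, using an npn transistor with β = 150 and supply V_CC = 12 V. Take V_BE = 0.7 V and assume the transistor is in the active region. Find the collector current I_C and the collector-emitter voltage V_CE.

Thevenize the base divider: V_Th = V_CC·R_2/(R_1+R_2) = 12×39/189 = 2.48 V, R_Th = R_1‖R_2 = 31 kΩ.
Base-emitter loop: V_Th = I_B·R_Th + V_BE + (β+1)I_B·R_E, so I_B = (2.48 − 0.7) / (31 + 151×1.8) = 0.00587 mA.
I_C = β·I_B = 150×0.00587 = 0.88 mA, and I_E = (β+1)I_B = 0.886 mA.
V_CE = V_CC − I_C·R_C − I_E·R_E = 12 − 0.88×3.3 − 0.886×1.8 = 7.5 V.
V_CE = 7.5 V > 0.2 V confirms active-region operation.

I_C ≈ 0.88 mA, V_CE ≈ 7.5 V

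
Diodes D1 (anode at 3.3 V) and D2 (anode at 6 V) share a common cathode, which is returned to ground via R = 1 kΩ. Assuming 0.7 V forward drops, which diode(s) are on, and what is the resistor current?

Assume both conduct. Then node N would need to be at both 3.3−0.7 = 2.6 V and 6−0.7 = 5.3 V, which is impossible.
Assume only D2 conducts: V_N = 6 − 0.7 = 5.3 V, so I_R = 5.3/1 = 5.3 mA.
Check D1: its anode-to-cathode voltage is 3.3 − 5.3 = -2 V < 0.7 V, so it is off. The assumption is consistent.

Only D2 conducts; I_R ≈ 5.3 mA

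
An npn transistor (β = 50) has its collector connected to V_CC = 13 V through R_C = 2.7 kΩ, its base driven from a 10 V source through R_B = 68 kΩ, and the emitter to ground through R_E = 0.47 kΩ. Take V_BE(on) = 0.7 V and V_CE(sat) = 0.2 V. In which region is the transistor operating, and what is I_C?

saturation; I_C ≈ 4 mA

Assume active: I_B = (10 − 0.7)/(68 + 51×0.47) = 0.101 mA, I_C = β·I_B = 5.06 mA.
Then V_CE = 13 − 5.06×2.7 − 5.16×0.47 = -3.08 V < 0.2 V — the active assumption fails.
Re-solve with V_CE = 0.2 V. KCL at the emitter: V_E/R_E = (V_BB−0.7−V_E)/R_B + (V_CC−0.2−V_E)/R_C, giving V_E = 1.94 V.
I_C = (V_CC − 0.2 − V_E)/R_C = (12.8 − 1.94)/2.7 = 4.02 mA.
Check: I_B = (9.3 − 1.94)/68 = 0.108 mA, and β·I_B = 5.41 mA > I_C, confirming saturation.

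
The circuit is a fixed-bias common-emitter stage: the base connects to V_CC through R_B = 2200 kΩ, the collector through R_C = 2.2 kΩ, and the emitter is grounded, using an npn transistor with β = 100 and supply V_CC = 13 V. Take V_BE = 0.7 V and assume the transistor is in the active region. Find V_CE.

V_CE ≈ 12 V

Base loop: V_CC = I_B·R_B + V_BE, so I_B = (13 − 0.7)/2200 kΩ = 0.00559 mA.
In the active region I_C = β·I_B = 100 × 0.00559 = 0.559 mA.
Collector loop: V_CE = V_CC − I_C·R_C = 13 − 0.559×2.2 = 11.8 V.
Since V_CE = 11.8 V > V_CE(sat) ≈ 0.2 V, the transistor is in the active region as assumed.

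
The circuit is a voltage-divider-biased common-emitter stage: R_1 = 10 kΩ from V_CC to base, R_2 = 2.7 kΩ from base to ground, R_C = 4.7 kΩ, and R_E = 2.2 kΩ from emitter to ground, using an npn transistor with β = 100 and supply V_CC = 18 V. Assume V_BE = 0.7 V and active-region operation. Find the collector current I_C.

I_C ≈ 1.4 mA

Thevenize the base divider: V_Th = V_CC·R_2/(R_1+R_2) = 18×2.7/12.7 = 3.83 V, R_Th = R_1‖R_2 = 2.13 kΩ.
Base-emitter loop: V_Th = I_B·R_Th + V_BE + (β+1)I_B·R_E, so I_B = (3.83 − 0.7) / (2.13 + 101×2.2) = 0.0139 mA.
I_C = β·I_B = 100×0.0139 = 1.39 mA, and I_E = (β+1)I_B = 1.41 mA.
V_CE = V_CC − I_C·R_C − I_E·R_E = 18 − 1.39×4.7 − 1.41×2.2 = 8.35 V.
V_CE = 8.35 V > 0.2 V confirms active-region operation.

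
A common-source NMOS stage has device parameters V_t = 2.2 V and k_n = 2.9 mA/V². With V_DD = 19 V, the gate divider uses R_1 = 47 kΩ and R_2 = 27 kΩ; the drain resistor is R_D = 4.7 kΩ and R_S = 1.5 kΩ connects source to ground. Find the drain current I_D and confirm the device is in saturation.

V_G = V_DD·R_2/(R_1+R_2) = 19×27/74 = 6.93 V.
Assume saturation: I_D = (k_n/2)(V_GS − V_t)² with V_GS = V_G − I_D·R_S = 6.93 − 1.5·I_D.
Substituting gives 3.26·I_D² − 21.6·I_D + 32.5 = 0, with roots I_D = 2.31 or 4.3 mA.
The root I_D = 4.3 mA gives V_GS = 0.477 V ≤ V_t, so take I_D = 2.31 mA.
Then V_GS = 3.46 V and V_DS = V_DD − I_D(R_D+R_S) = 19 − 2.31×6.2 = 4.66 V.
Saturation requires V_DS ≥ V_GS − V_t = 1.26 V; 4.66 ≥ 1.26 ✓.

I_D ≈ 2.3 mA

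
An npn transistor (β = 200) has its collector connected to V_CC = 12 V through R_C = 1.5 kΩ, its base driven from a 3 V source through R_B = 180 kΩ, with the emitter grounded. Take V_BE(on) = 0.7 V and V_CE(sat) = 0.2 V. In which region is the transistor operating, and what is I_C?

active; I_C ≈ 2.6 mA

Assume active. Base-emitter loop: I_B = (V_BB − V_BE)/R_B = (3 − 0.7)/180 = 0.0128 mA.
I_C = β·I_B = 200×0.0128 = 2.56 mA.
V_CE = V_CC − I_C·R_C = 12 − 2.56×1.5 = 8.17 V > V_CE(sat), so the active-region assumption holds.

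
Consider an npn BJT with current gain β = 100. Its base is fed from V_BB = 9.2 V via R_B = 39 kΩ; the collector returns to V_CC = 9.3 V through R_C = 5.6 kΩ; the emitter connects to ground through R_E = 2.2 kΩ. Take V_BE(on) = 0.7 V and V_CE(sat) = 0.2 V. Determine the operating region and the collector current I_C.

saturation; I_C ≈ 1.1 mA

Assume active: I_B = (9.2 − 0.7)/(39 + 101×2.2) = 0.0325 mA, I_C = β·I_B = 3.25 mA.
Then V_CE = 9.3 − 3.25×5.6 − 3.29×2.2 = -16.2 V < 0.2 V — the active assumption fails.
Re-solve with V_CE = 0.2 V. KCL at the emitter: V_E/R_E = (V_BB−0.7−V_E)/R_B + (V_CC−0.2−V_E)/R_C, giving V_E = 2.8 V.
I_C = (V_CC − 0.2 − V_E)/R_C = (9.1 − 2.8)/5.6 = 1.13 mA.
Check: I_B = (8.5 − 2.8)/39 = 0.146 mA, and β·I_B = 14.6 mA > I_C, confirming saturation.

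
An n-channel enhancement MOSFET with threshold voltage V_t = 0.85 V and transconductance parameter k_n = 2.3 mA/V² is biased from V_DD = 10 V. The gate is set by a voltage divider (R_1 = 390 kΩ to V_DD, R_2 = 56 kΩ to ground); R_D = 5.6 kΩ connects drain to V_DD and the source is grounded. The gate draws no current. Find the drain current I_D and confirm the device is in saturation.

I_D ≈ 0.19 mA

V_G = V_DD·R_2/(R_1+R_2) = 10×56/446 = 1.26 V. With the source grounded, V_GS = V_G = 1.26 V.
Assume saturation: I_D = (k_n/2)(V_GS − V_t)² = (2.3/2)×(1.26 − 0.85)² = 1.15×0.406² = 0.189 mA.
V_DS = V_DD − I_D·R_D = 10 − 0.189×5.6 = 8.94 V.
Saturation requires V_DS ≥ V_GS − V_t = 0.406 V; 8.94 ≥ 0.406 ✓.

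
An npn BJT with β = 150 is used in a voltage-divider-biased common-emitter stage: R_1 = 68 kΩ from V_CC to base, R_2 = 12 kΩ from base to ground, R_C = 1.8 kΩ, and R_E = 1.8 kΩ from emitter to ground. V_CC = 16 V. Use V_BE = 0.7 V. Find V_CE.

Thevenize the base divider: V_Th = V_CC·R_2/(R_1+R_2) = 16×12/80 = 2.4 V, R_Th = R_1‖R_2 = 10.2 kΩ.
Base-emitter loop: V_Th = I_B·R_Th + V_BE + (β+1)I_B·R_E, so I_B = (2.4 − 0.7) / (10.2 + 151×1.8) = 0.00603 mA.
I_C = β·I_B = 150×0.00603 = 0.904 mA, and I_E = (β+1)I_B = 0.91 mA.
V_CE = V_CC − I_C·R_C − I_E·R_E = 16 − 0.904×1.8 − 0.91×1.8 = 12.7 V.
V_CE = 12.7 V > 0.2 V confirms active-region operation.

V_CE ≈ 13 V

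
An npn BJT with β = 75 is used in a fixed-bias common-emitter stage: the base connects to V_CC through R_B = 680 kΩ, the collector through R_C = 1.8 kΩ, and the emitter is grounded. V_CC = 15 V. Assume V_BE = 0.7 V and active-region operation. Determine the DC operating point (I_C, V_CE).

Base loop: V_CC = I_B·R_B + V_BE, so I_B = (15 − 0.7)/680 kΩ = 0.021 mA.
In the active region I_C = β·I_B = 75 × 0.021 = 1.58 mA.
Collector loop: V_CE = V_CC − I_C·R_C = 15 − 1.58×1.8 = 12.2 V.
Since V_CE = 12.2 V > V_CE(sat) ≈ 0.2 V, the transistor is in the active region as assumed.

I_C ≈ 1.6 mA, V_CE ≈ 12 V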